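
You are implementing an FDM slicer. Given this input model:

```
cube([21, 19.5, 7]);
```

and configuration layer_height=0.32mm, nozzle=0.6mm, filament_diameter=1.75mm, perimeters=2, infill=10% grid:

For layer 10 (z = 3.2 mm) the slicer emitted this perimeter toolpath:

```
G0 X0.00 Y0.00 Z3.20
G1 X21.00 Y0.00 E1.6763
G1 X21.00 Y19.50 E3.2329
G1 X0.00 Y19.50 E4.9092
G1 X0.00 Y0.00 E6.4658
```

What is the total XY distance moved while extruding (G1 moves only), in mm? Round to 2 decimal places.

Sum the Euclidean lengths of each G1 segment: total = 81.00 mm.

81.00 mm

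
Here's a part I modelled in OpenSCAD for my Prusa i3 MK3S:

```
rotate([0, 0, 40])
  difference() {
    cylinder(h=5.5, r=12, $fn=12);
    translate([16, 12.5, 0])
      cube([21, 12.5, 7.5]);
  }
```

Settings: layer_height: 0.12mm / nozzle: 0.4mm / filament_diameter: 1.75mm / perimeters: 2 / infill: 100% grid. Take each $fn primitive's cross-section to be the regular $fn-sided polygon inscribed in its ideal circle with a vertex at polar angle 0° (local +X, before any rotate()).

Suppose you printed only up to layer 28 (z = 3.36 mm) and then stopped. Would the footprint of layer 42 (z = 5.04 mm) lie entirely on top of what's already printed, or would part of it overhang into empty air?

Compare the two slices. At z = 3.36: the r=12 cylinder contributes a regular 12-gon of circumradius 12 (area = (12/2)·12.000²·sin(360°/12) = 432.00 mm²); the cube at (16, 12.5) (footprint 21×12.5) is included at this height (area 262.50 mm²); Subtracting the remaining from the first: starting from the r=12 cylinder (432.00 mm²), the 21×12.5 cube at (16, 12.5) misses the remaining region (no effect) — area = 432.00 mm²; (rotated 40° about Z; rotation is an isometry so areas/perimeters/island counts are preserved). At z = 5.04: the cylinder: section is a regular 12-gon, circumradius r=12 (area = (12/2)·12.000²·sin(360°/12) = 432.00 mm²); the cube at (16, 12.5) (footprint 21×12.5) is included at this height (area 262.50 mm²); Taking the first minus the rest: starting from the r=12 cylinder (432.00 mm²), the 21×12.5 cube at (16, 12.5) misses the remaining region (no effect) — area = 432.00 mm²; (rotated 40° about Z; rotation is an isometry so areas/perimeters/island counts are preserved). Checking containment: the cross-section at z = 5.04 is a subset of the cross-section at z = 3.36.

entirely on top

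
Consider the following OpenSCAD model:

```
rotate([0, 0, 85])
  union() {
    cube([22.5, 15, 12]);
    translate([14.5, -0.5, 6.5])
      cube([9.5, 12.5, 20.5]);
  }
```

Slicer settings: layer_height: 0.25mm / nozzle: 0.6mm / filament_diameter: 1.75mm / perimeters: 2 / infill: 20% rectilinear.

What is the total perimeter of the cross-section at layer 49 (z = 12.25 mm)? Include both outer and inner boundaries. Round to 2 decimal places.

At z = 12.25 mm: the cube is not intersected at this z (z outside [0, 12]); the 9.5×12.5 cube at (14.5, -0.5) contributes its full rectangle (perimeter 44.00 mm); Taking the union: only the 9.5×12.5 cube at (14.5, -0.5) is present, so the union is just that shape — boundary = 44.00 mm; (whole slice rotated 85° about Z — lengths, areas and connectivity unchanged). Overall, the cross-section is a single solid region. Total boundary length (outer) = 44.00 mm.

44.00 mm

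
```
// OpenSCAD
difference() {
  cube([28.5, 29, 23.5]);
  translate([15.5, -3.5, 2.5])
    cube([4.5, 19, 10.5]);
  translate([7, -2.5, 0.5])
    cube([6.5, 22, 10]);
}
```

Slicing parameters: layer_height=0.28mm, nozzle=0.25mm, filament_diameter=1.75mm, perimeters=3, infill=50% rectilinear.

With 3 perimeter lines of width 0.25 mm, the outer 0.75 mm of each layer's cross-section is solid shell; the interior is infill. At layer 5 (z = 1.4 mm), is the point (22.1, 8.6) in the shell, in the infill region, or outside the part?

infill

At z = 1.4 mm: the cube is present — its section is the full 28.5×29 rectangle; the cube at (15.5, -3.5) does not reach this height (z outside [2.5, 13]); the 6.5×22 cube at (7, -2.5) contributes its full rectangle; Subtracting the remaining from the first: starting from the 28.5×29 cube, the 6.5×22 cube at (7, -2.5) partially overlaps it — only the 126.75 mm² overlap (of its 143.00 mm²) is removed, clipping the outline — 1 connected region. Overall, the cross-section is a single solid region. The nearest boundary edge runs (28.50, 29.00)→(28.50, 0.00); distance from the point to it = 6.40 mm. The point is inside the cross-section and 6.40 mm from the nearest boundary — more than the 0.75 mm shell width (3 × 0.25), so it's in the infill interior.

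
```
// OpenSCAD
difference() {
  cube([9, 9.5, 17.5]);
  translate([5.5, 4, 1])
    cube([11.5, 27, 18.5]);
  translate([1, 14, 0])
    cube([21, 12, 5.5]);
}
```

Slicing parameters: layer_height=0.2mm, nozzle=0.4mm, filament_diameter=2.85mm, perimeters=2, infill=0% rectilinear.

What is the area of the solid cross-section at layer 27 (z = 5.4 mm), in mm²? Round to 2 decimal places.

66.25 mm²

At z = 5.4 mm: the 9×9.5 cube contributes its full rectangle (area 85.50 mm²); the cube at (5.5, 4) (footprint 11.5×27) is included at this height (area 310.50 mm²); the 21×12 cube at (1, 14) contributes its full rectangle (area 252.00 mm²); Subtracting the remaining from the first: starting from the 9×9.5 cube (85.50 mm²), the 11.5×27 cube at (5.5, 4) partially overlaps it — only the 19.25 mm² overlap (of its 310.50 mm²) is removed, clipping the outline; the 21×12 cube at (1, 14) misses the remaining region (no effect) — area = 66.25 mm². Overall, the cross-section is a single solid region. Net area = 66.25 mm².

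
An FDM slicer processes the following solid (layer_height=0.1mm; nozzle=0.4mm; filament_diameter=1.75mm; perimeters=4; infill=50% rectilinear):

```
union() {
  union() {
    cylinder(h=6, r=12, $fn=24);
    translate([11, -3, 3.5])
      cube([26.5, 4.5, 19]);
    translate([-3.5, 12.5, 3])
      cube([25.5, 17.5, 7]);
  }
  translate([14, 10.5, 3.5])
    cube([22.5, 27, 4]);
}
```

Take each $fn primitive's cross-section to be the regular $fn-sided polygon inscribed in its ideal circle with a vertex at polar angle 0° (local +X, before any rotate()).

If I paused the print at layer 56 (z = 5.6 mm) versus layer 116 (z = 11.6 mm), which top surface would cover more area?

layer 56 (z = 5.6 mm)

Layer 56 (z = 5.6): the cylinder: section is a regular 24-gon, circumradius r=12 (area = (24/2)·12.000²·sin(360°/24) = 447.24 mm²); the cube at (11, -3) is present — its section is the full 26.5×4.5 rectangle (area 119.25 mm²); the 25.5×17.5 cube at (-3.5, 12.5) contributes its full rectangle (area 446.25 mm²); Taking the union: the regions partially overlap — summed areas 1012.74 mm² minus the doubly-counted overlap 3.76 mm² gives 1008.98 mm² — area = 1008.98 mm²; the 22.5×27 cube at (14, 10.5) contributes its full rectangle (area 607.50 mm²); Combining (union): the regions partially overlap — summed areas 1616.48 mm² minus the doubly-counted overlap 140.00 mm² gives 1476.48 mm² — area = 1476.48 mm². So its area = 1476.48 mm². Layer 116 (z = 11.6): the cylinder does not reach this height (z outside [0, 6]); the cube at (11, -3) is present — its section is the full 26.5×4.5 rectangle (area 119.25 mm²); the cube at (-3.5, 12.5) does not reach this height (z outside [3, 10]); Taking the union: only the 26.5×4.5 cube at (11, -3) is present, so the union is just that shape — area = 119.25 mm²; the cube at (14, 10.5) is not intersected at this z (z outside [3.5, 7.5]); Combining (union): only the result so far is present, so the union is just that shape — area = 119.25 mm². So its area = 119.25 mm². Layer 56 is larger (1476.48 vs 119.25 mm²).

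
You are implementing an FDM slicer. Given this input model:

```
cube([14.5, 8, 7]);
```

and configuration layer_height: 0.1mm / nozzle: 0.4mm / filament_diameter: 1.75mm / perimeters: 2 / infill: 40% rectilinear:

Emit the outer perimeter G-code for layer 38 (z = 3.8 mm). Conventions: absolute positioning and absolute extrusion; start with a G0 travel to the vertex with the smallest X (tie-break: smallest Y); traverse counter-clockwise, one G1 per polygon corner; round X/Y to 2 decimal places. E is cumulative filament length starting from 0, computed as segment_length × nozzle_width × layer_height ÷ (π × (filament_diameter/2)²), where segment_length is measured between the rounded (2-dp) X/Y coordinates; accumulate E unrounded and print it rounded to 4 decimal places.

G0 X0.00 Y0.00 Z3.80
G1 X14.50 Y0.00 E0.2411
G1 X14.50 Y8.00 E0.3742
G1 X0.00 Y8.00 E0.6153
G1 X0.00 Y0.00 E0.7484

At z = 3.8 mm: the cube (footprint 14.5×8) is included at this height. The outline is a single polygon with 4 vertices. Extrusion per mm of travel: 0.4 × 0.1 / (π × 0.875²) = 0.016630. Accumulating E over each segment gives final E = 0.7484.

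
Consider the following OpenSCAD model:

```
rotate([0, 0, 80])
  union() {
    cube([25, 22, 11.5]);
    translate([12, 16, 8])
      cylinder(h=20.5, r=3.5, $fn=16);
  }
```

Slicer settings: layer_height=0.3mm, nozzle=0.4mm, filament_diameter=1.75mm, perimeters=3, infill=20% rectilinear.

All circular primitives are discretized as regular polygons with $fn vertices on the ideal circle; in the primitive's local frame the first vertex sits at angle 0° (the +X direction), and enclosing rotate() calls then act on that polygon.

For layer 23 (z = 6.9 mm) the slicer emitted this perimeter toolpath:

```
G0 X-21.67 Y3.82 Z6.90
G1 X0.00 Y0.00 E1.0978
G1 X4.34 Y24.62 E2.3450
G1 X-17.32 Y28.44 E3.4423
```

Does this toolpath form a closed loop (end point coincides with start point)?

no

Start point (G0): (-21.67, 3.82). End point (last G1): the path does not return to the start — open.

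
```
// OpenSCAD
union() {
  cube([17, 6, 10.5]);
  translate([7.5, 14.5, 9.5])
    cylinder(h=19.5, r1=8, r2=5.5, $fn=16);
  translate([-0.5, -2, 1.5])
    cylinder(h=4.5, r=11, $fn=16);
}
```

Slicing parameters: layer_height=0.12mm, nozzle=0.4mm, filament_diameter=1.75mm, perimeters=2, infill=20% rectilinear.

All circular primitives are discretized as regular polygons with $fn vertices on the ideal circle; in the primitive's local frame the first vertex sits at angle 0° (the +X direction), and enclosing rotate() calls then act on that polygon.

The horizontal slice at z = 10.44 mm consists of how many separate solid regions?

At z = 10.44 mm: the cube (footprint 17×6) is included at this height; the cone at (7.5, 14.5) contributes a regular 16-gon of circumradius 7.879 (interpolated between r1=8 and r2=5.5 at t=0.048); the cylinder at (-0.5, -2) is not intersected at this z (z outside [1.5, 6]); Merging all regions: the 2 present regions are separate (no shared area or edge), so areas and boundary lengths simply add and each stays a separate island — 2 connected regions. The result has 2 disconnected regions.

2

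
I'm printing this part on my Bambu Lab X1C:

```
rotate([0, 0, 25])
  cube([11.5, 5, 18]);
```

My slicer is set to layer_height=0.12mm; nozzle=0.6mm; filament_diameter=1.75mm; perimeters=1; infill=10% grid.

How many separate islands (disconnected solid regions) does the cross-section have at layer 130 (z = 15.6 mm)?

1

At z = 15.6 mm: the cube is present — its section is the full 11.5×5 rectangle; (whole slice rotated 25° about Z — lengths, areas and connectivity unchanged). Overall, the cross-section is a single solid region. Island count = 1.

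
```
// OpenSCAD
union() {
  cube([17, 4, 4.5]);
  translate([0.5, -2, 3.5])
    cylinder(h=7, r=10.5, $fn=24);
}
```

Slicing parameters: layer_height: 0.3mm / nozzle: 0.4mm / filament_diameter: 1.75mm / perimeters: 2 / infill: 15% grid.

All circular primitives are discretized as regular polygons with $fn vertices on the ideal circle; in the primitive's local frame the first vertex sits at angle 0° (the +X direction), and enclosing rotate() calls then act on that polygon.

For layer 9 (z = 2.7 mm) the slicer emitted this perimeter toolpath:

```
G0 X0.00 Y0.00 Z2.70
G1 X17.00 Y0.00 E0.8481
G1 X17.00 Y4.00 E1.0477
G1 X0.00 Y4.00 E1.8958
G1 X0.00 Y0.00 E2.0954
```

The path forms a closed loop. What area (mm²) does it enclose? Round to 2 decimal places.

Apply the shoelace formula to the sequence of (X, Y) vertices; enclosed area = 68.00 mm².

68.00 mm²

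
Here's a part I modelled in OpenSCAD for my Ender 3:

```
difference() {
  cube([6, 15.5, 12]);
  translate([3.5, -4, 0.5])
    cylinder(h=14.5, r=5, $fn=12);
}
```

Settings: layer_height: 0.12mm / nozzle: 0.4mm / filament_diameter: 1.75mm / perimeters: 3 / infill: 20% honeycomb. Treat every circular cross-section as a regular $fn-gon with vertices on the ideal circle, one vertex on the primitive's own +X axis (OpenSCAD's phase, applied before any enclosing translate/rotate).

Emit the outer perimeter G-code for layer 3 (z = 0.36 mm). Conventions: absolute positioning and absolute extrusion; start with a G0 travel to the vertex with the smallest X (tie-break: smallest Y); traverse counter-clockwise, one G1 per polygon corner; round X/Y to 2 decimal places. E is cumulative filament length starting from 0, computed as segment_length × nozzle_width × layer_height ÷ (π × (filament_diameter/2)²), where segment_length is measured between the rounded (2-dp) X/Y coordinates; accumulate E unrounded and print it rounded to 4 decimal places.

At z = 0.36 mm: the cube (footprint 6×15.5) is included at this height; the cylinder at (3.5, -4) is absent (z outside [0.5, 15]); Subtracting the remaining from the first: none of the subtracted shapes is present at this height, so the 6×15.5 cube is unchanged — 1 connected region. The outline is a single polygon with 4 vertices. Extrusion per mm of travel: 0.4 × 0.12 / (π × 0.875²) = 0.019956. Accumulating E over each segment gives final E = 0.8581.

G0 X0.00 Y0.00 Z0.36
G1 X6.00 Y0.00 E0.1197
G1 X6.00 Y15.50 E0.4291
G1 X0.00 Y15.50 E0.5488
G1 X0.00 Y0.00 E0.8581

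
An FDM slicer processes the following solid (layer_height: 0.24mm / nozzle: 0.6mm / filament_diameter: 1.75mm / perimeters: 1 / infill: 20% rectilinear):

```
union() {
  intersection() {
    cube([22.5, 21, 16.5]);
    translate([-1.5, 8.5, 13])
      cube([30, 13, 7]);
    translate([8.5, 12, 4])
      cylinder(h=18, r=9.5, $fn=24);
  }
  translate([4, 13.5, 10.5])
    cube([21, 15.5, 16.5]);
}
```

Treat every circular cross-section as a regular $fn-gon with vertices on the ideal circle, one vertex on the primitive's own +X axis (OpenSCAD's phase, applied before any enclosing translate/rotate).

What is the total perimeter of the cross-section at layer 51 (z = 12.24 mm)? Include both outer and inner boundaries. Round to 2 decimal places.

At z = 12.24 mm: the cube is present — its section is the full 22.5×21 rectangle (perimeter 87.00 mm); the cube at (-1.5, 8.5) is not intersected at this z (z outside [13, 20]); the r=9.5 cylinder at (8.5, 12) gives a regular 24-gon of circumradius 9.5 (constant along its height) (perimeter = 2·24·9.500·sin(180°/24) = 59.52 mm); Taking the intersection: at least one operand is absent at this height, so nothing remains; the cube at (4, 13.5) (footprint 21×15.5) is included at this height (perimeter 73.00 mm); Merging all regions: only the 21×15.5 cube at (4, 13.5) is present, so the union is just that shape — boundary = 73.00 mm. Overall, the cross-section is a single solid region. Total boundary length (outer) = 73.00 mm.

73.00 mm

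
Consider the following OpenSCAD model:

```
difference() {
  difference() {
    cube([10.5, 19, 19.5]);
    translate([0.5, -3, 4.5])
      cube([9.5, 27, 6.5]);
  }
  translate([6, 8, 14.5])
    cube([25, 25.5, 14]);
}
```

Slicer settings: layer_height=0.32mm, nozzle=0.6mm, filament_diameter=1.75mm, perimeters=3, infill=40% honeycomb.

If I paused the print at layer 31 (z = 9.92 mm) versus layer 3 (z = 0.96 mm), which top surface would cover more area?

Layer 31 (z = 9.92): the 10.5×19 cube contributes its full rectangle (area 199.50 mm²); the 9.5×27 cube at (0.5, -3) contributes its full rectangle (area 256.50 mm²); After the difference (first − rest): starting from the 10.5×19 cube (199.50 mm²), the 9.5×27 cube at (0.5, -3) partially overlaps it — only the 180.50 mm² overlap (of its 256.50 mm²) is removed, clipping the outline — area = 19.00 mm²; the cube at (6, 8) is not intersected at this z (z outside [14.5, 28.5]); Subtracting the remaining from the first: none of the subtracted shapes is present at this height, so the result so far is unchanged — area = 19.00 mm². So its area = 19.00 mm². Layer 3 (z = 0.96): the cube (footprint 10.5×19) is included at this height (area 199.50 mm²); the cube at (0.5, -3) is not intersected at this z (z outside [4.5, 11]); Subtracting the remaining from the first: none of the subtracted shapes is present at this height, so the 10.5×19 cube is unchanged — area = 199.50 mm²; the cube at (6, 8) is not intersected at this z (z outside [14.5, 28.5]); Taking the first minus the rest: none of the subtracted shapes is present at this height, so the result so far is unchanged — area = 199.50 mm². So its area = 199.50 mm². Layer 3 is larger (199.50 vs 19.00 mm²).

layer 3 (z = 0.96 mm)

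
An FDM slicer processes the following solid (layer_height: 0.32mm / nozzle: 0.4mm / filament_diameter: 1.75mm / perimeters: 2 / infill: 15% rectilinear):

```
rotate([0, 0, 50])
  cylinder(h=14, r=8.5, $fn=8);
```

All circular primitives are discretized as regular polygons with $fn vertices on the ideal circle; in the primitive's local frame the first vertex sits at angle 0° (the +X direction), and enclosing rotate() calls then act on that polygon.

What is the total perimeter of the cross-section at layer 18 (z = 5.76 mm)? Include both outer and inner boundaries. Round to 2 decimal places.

At z = 5.76 mm: the r=8.5 cylinder contributes a regular 8-gon of circumradius 8.5 (perimeter = 2·8·8.500·sin(180°/8) = 52.04 mm); (whole slice rotated 50° about Z — lengths, areas and connectivity unchanged). Overall, the cross-section is a single solid region. Total boundary length (outer) = 52.04 mm.

52.04 mm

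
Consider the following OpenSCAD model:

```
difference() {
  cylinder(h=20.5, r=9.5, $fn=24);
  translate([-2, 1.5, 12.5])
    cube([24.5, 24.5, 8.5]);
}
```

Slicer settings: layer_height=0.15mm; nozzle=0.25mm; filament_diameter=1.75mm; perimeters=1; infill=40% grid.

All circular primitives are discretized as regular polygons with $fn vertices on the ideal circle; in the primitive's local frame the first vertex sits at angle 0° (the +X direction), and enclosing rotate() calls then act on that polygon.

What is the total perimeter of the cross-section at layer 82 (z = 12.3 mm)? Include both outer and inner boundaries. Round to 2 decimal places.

At z = 12.3 mm: the r=9.5 cylinder gives a regular 24-gon of circumradius 9.5 (constant along its height) (perimeter = 2·24·9.500·sin(180°/24) = 59.52 mm); the cube at (-2, 1.5) is not intersected at this z (z outside [12.5, 21]); Taking the first minus the rest: none of the subtracted shapes is present at this height, so the r=9.5 cylinder is unchanged — boundary = 59.52 mm. Overall, the cross-section is a single solid region. Total boundary length (outer) = 59.52 mm.

59.52 mm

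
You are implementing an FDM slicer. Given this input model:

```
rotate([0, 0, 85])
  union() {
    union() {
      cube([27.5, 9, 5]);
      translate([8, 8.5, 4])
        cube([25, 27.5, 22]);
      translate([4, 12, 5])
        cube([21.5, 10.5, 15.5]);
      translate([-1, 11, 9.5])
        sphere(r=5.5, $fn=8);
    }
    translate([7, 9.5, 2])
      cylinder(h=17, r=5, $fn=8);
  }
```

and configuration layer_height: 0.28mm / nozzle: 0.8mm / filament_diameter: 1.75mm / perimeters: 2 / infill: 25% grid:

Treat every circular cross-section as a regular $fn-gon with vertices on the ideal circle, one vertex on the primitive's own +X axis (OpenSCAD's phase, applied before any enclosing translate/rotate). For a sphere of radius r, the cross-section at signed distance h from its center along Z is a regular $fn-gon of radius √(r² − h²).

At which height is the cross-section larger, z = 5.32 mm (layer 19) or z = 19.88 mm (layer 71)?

layer 19 (z = 5.32 mm)

Layer 19 (z = 5.32): the cube is not intersected at this z (z outside [0, 5]); the cube at (8, 8.5) (footprint 25×27.5) is included at this height (area 687.50 mm²); the 21.5×10.5 cube at (4, 12) contributes its full rectangle (area 225.75 mm²); the r=5.5 sphere at (-1, 11) slices to a regular 8-gon of circumradius 3.575 (√(r²−h²) with h=4.18 from center) (area = (8/2)·3.575²·sin(360°/8) = 36.14 mm²); Taking the union: the regions partially overlap — summed areas 949.39 mm² minus the doubly-counted overlap 183.75 mm² gives 765.64 mm² — area = 765.64 mm²; the cylinder at (7, 9.5): section is a regular 8-gon, circumradius r=5 (area = (8/2)·5.000²·sin(360°/8) = 70.71 mm²); Combining (union): the regions partially overlap — summed areas 836.35 mm² minus the doubly-counted overlap 24.61 mm² gives 811.74 mm² — area = 811.74 mm²; (whole slice rotated 85° about Z — lengths, areas and connectivity unchanged). So its area = 811.74 mm². Layer 71 (z = 19.88): the cube is not intersected at this z (z outside [0, 5]); the cube at (8, 8.5) is present — its section is the full 25×27.5 rectangle (area 687.50 mm²); the cube at (4, 12) is present — its section is the full 21.5×10.5 rectangle (area 225.75 mm²); the sphere at (-1, 11) is not intersected at this z (|z−center|=10.380 > r=5.5); Merging all regions: the regions partially overlap — summed areas 913.25 mm² minus the doubly-counted overlap 183.75 mm² gives 729.50 mm² — area = 729.50 mm²; the cylinder at (7, 9.5) is not intersected at this z (z outside [2, 19]); Combining (union): only the result so far is present, so the union is just that shape — area = 729.50 mm²; (rotated 85° about Z; rotation is an isometry so areas/perimeters/island counts are preserved). So its area = 729.50 mm². Layer 19 is larger (811.74 vs 729.50 mm²).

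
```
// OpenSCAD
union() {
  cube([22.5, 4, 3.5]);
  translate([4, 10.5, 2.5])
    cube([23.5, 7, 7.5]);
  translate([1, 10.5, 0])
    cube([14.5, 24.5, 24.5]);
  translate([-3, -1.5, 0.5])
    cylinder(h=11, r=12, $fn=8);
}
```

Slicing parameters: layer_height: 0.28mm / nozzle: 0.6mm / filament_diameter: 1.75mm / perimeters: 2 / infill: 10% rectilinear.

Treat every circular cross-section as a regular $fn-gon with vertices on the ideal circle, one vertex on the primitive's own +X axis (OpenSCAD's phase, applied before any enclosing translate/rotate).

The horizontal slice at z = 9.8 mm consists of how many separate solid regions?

At z = 9.8 mm: the cube is not intersected at this z (z outside [0, 3.5]); the cube at (4, 10.5) (footprint 23.5×7) is included at this height; the 14.5×24.5 cube at (1, 10.5) contributes its full rectangle; the cylinder at (-3, -1.5): section is a regular 8-gon, circumradius r=12; Taking the union: the regions partially overlap (shared area 80.50 mm²), so overlapping operands fuse into one piece — 2 connected regions. The result has 2 disconnected regions.

2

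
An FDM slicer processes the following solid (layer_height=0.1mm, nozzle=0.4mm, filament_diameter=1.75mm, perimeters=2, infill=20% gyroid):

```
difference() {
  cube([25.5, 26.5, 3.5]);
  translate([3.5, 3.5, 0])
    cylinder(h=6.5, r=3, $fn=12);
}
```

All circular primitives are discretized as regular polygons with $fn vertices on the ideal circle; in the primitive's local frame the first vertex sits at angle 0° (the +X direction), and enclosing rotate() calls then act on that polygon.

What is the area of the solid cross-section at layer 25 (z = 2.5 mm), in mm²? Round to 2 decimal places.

At z = 2.5 mm: the 25.5×26.5 cube contributes its full rectangle (area 675.75 mm²); the cylinder at (3.5, 3.5): section is a regular 12-gon, circumradius r=3 (area = (12/2)·3.000²·sin(360°/12) = 27.00 mm²); After the difference (first − rest): starting from the 25.5×26.5 cube (675.75 mm²), the r=3 cylinder at (3.5, 3.5) lies wholly inside it (removes its full 27.00 mm² and its 18.63 mm outline becomes a hole wall) — area = 648.75 mm². Overall, the cross-section is one region with 1 hole. Net area = 648.75 mm².

648.75 mm²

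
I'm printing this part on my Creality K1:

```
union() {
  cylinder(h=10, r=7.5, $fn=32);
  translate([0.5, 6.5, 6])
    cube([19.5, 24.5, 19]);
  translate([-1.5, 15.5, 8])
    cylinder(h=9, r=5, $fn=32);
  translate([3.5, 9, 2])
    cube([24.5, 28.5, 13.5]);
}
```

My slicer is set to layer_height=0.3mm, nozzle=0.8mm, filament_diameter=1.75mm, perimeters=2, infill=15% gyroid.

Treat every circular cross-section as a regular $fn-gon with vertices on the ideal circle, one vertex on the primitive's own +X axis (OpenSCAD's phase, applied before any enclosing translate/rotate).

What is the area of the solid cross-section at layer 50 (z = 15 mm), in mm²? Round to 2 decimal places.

871.41 mm²

At z = 15 mm: the cylinder is absent (z outside [0, 10]); the 19.5×24.5 cube at (0.5, 6.5) contributes its full rectangle (area 477.75 mm²); the cylinder at (-1.5, 15.5): section is a regular 32-gon, circumradius r=5 (area = (32/2)·5.000²·sin(360°/32) = 78.04 mm²); the 24.5×28.5 cube at (3.5, 9) contributes its full rectangle (area 698.25 mm²); Combining (union): the regions partially overlap — summed areas 1254.04 mm² minus the doubly-counted overlap 382.63 mm² gives 871.41 mm² — area = 871.41 mm². Overall, the cross-section is a single solid region. Net area = 871.41 mm².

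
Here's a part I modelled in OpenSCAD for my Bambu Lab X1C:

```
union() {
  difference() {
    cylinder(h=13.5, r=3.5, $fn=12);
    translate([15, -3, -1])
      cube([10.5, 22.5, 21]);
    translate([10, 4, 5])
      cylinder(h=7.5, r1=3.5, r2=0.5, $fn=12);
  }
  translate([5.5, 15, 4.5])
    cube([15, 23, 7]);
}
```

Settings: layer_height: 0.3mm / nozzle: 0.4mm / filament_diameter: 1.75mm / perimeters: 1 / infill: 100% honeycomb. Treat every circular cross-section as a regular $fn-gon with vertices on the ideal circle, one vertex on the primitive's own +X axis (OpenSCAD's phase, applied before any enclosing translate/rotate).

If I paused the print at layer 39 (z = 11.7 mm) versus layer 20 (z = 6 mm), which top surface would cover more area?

Layer 39 (z = 11.7): the r=3.5 cylinder gives a regular 12-gon of circumradius 3.5 (constant along its height) (area = (12/2)·3.500²·sin(360°/12) = 36.75 mm²); the cube at (15, -3) (footprint 10.5×22.5) is included at this height (area 236.25 mm²); the cone at (10, 4): at t=0.893 of its height the radius interpolates to r₁+(r₂−r₁)t = 0.820, giving a regular 12-gon of that circumradius (area = (12/2)·0.820²·sin(360°/12) = 2.02 mm²); Subtracting the remaining from the first: starting from the r=3.5 cylinder (36.75 mm²), the 10.5×22.5 cube at (15, -3) misses the remaining region (no effect); the cone at (10, 4) misses the remaining region (no effect) — area = 36.75 mm²; the cube at (5.5, 15) does not reach this height (z outside [4.5, 11.5]); Taking the union: only the result so far is present, so the union is just that shape — area = 36.75 mm². So its area = 36.75 mm². Layer 20 (z = 6): the r=3.5 cylinder contributes a regular 12-gon of circumradius 3.5 (area = (12/2)·3.500²·sin(360°/12) = 36.75 mm²); the 10.5×22.5 cube at (15, -3) contributes its full rectangle (area 236.25 mm²); the cone at (10, 4) (r1=3.5→r2=0.5) has section circumradius 3.100 here — a regular 12-gon (area = (12/2)·3.100²·sin(360°/12) = 28.83 mm²); After the difference (first − rest): starting from the r=3.5 cylinder (36.75 mm²), the 10.5×22.5 cube at (15, -3) misses the remaining region (no effect); the cone at (10, 4) misses the remaining region (no effect) — area = 36.75 mm²; the cube at (5.5, 15) (footprint 15×23) is included at this height (area 345.00 mm²); Merging all regions: the 2 present regions are separate (no shared area or edge), so areas and boundary lengths simply add and each stays a separate island — area = 381.75 mm². So its area = 381.75 mm². Layer 20 is larger (381.75 vs 36.75 mm²).

layer 20 (z = 6 mm)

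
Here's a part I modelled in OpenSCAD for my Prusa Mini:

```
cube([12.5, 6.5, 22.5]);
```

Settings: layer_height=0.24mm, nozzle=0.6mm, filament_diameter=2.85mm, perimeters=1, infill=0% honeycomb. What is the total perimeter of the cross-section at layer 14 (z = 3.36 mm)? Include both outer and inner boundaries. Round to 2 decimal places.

38.00 mm

At z = 3.36 mm: the 12.5×6.5 cube contributes its full rectangle (perimeter 38.00 mm). Overall, the cross-section is a single solid region. Total boundary length (outer) = 38.00 mm.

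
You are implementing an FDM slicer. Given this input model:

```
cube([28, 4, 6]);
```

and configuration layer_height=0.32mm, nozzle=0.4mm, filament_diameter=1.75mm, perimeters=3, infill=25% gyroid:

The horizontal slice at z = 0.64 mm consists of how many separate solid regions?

1

At z = 0.64 mm: the cube (footprint 28×4) is included at this height. The result has 1 disconnected region.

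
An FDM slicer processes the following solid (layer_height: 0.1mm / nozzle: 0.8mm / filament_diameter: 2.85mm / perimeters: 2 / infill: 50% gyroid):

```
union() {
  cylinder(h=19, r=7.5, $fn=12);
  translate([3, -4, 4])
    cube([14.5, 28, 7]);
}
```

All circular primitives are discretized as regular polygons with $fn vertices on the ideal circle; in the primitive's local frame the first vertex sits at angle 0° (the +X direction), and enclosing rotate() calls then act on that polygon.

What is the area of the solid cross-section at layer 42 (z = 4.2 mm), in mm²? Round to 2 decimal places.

At z = 4.2 mm: the cylinder: section is a regular 12-gon, circumradius r=7.5 (area = (12/2)·7.500²·sin(360°/12) = 168.75 mm²); the 14.5×28 cube at (3, -4) contributes its full rectangle (area 406.00 mm²); Merging all regions: the regions partially overlap — summed areas 574.75 mm² minus the doubly-counted overlap 36.73 mm² gives 538.02 mm² — area = 538.02 mm². Overall, the cross-section is a single solid region. Net area = 538.02 mm².

538.02 mm²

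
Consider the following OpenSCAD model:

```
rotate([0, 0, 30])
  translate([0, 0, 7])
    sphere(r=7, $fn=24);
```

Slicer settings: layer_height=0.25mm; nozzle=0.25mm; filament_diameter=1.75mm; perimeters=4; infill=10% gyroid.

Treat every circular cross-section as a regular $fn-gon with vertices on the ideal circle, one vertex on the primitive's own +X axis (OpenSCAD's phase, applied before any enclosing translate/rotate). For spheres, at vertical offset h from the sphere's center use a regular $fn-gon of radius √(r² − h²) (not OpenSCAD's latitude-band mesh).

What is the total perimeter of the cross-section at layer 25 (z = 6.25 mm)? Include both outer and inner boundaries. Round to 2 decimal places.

43.60 mm

At z = 6.25 mm: the r=7 sphere contributes a regular 24-gon of circumradius √(7²−0.75²) = 6.960 (perimeter = 2·24·6.960·sin(180°/24) = 43.60 mm); (rotated 30° about Z; rotation is an isometry so areas/perimeters/island counts are preserved). Overall, the cross-section is a single solid region. Total boundary length (outer) = 43.60 mm.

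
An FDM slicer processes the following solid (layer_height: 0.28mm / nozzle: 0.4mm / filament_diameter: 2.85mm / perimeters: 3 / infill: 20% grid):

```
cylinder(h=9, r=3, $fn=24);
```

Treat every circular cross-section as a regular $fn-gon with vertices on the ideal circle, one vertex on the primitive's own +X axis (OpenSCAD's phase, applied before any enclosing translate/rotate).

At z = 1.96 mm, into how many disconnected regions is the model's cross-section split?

1

At z = 1.96 mm: the cylinder: section is a regular 24-gon, circumradius r=3. The result has 1 disconnected region.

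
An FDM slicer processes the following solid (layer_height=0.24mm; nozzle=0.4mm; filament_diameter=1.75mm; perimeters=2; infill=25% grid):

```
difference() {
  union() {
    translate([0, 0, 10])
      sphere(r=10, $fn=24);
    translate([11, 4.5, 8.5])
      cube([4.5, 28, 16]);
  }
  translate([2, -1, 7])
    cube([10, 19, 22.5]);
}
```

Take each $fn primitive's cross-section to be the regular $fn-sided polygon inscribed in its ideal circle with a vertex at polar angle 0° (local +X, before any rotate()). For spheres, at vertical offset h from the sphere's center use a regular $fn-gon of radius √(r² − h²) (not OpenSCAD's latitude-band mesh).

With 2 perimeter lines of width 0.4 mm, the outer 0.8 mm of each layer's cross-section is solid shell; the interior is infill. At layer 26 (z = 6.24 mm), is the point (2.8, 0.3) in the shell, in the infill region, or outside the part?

infill

At z = 6.24 mm: the sphere: section is a regular 24-gon, circumradius = √(r²−h²) = √(10²−3.76²) = 9.266; the cube at (11, 4.5) is absent (z outside [8.5, 24.5]); Taking the union: only the r=10 sphere is present, so the union is just that shape — 1 connected region; the cube at (2, -1) is not intersected at this z (z outside [7, 29.5]); Taking the first minus the rest: none of the subtracted shapes is present at this height, so the result so far is unchanged — 1 connected region. Overall, the cross-section is a single solid region. The nearest boundary edge runs (9.27, 0.00)→(8.95, 2.40); distance from the point to it = 6.37 mm. The point is inside the cross-section and 6.37 mm from the nearest boundary — more than the 0.8 mm shell width (2 × 0.4), so it's in the infill interior.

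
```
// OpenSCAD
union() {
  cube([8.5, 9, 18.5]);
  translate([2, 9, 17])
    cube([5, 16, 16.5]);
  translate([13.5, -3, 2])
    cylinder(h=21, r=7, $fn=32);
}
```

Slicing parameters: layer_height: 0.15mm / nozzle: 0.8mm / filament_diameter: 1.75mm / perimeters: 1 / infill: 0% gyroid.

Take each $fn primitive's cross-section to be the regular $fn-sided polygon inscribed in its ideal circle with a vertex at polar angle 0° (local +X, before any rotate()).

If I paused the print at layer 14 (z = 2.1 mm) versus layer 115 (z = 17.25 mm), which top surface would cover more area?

layer 115 (z = 17.25 mm)

Layer 14 (z = 2.1): the cube is present — its section is the full 8.5×9 rectangle (area 76.50 mm²); the cube at (2, 9) is not intersected at this z (z outside [17, 33.5]); the r=7 cylinder at (13.5, -3) contributes a regular 32-gon of circumradius 7 (area = (32/2)·7.000²·sin(360°/32) = 152.95 mm²); Combining (union): the regions partially overlap — summed areas 229.45 mm² minus the doubly-counted overlap 1.35 mm² gives 228.10 mm² — area = 228.10 mm². So its area = 228.10 mm². Layer 115 (z = 17.25): the 8.5×9 cube contributes its full rectangle (area 76.50 mm²); the cube at (2, 9) (footprint 5×16) is included at this height (area 80.00 mm²); the r=7 cylinder at (13.5, -3) contributes a regular 32-gon of circumradius 7 (area = (32/2)·7.000²·sin(360°/32) = 152.95 mm²); Taking the union: the regions partially overlap — summed areas 309.45 mm² minus the doubly-counted overlap 1.35 mm² gives 308.10 mm² — area = 308.10 mm². So its area = 308.10 mm². Layer 115 is larger (308.10 vs 228.10 mm²).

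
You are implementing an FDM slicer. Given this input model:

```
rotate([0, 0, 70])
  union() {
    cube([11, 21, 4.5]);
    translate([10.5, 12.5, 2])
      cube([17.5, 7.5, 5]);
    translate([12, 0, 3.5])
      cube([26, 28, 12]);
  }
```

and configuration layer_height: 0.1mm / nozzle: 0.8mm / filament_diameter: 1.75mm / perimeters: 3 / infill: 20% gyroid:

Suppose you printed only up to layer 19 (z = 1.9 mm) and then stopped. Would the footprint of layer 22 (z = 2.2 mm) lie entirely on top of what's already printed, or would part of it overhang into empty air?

part overhangs

Compare the two slices. At z = 1.9: the 11×21 cube contributes its full rectangle (area 231.00 mm²); the cube at (10.5, 12.5) is not intersected at this z (z outside [2, 7]); the cube at (12, 0) does not reach this height (z outside [3.5, 15.5]); Merging all regions: only the 11×21 cube is present, so the union is just that shape — area = 231.00 mm²; (whole slice rotated 70° about Z — lengths, areas and connectivity unchanged). At z = 2.2: the 11×21 cube contributes its full rectangle (area 231.00 mm²); the 17.5×7.5 cube at (10.5, 12.5) contributes its full rectangle (area 131.25 mm²); the cube at (12, 0) is absent (z outside [3.5, 15.5]); Combining (union): the regions partially overlap — summed areas 362.25 mm² minus the doubly-counted overlap 3.75 mm² gives 358.50 mm² — area = 358.50 mm²; (rotated 70° about Z; rotation is an isometry so areas/perimeters/island counts are preserved). Checking containment: at z = 2.2 the cross-section extends beyond the z = 1.9 cross-section by about 127.50 mm².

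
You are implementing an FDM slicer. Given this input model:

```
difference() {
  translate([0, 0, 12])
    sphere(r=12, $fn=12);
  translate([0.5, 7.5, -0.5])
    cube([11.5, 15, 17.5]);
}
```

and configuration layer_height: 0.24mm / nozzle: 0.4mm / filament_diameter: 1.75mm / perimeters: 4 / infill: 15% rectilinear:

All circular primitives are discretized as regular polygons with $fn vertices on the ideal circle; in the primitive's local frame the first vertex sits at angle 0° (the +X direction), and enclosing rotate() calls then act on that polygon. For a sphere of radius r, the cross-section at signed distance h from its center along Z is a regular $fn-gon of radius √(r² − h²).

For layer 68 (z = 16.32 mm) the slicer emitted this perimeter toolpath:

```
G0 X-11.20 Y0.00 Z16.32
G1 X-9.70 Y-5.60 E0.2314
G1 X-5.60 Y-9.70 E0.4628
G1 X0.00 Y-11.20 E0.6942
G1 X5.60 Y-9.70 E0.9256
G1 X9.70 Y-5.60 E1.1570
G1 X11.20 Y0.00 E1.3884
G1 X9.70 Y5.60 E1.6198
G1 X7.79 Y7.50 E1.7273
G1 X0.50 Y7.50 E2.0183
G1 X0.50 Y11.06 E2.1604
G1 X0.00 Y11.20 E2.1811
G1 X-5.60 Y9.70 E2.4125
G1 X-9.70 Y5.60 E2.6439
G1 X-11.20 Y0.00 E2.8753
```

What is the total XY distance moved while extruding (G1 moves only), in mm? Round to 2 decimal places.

Sum the Euclidean lengths of each G1 segment: total = 72.04 mm.

72.04 mm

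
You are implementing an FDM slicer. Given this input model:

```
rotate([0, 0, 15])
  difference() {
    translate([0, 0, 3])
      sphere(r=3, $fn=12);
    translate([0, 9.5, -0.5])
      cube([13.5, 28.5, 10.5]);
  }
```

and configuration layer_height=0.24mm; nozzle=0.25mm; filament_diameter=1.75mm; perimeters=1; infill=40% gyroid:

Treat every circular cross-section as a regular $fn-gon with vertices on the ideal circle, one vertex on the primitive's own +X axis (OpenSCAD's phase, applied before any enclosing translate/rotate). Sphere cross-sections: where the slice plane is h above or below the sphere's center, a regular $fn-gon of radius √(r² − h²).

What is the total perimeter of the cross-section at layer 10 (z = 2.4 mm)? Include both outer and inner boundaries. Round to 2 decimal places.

At z = 2.4 mm: the r=3 sphere slices to a regular 12-gon of circumradius 2.939 (√(r²−h²) with h=0.6 from center) (perimeter = 2·12·2.939·sin(180°/12) = 18.26 mm); the cube at (0, 9.5) (footprint 13.5×28.5) is included at this height (perimeter 84.00 mm); Taking the first minus the rest: starting from the r=3 sphere, the 13.5×28.5 cube at (0, 9.5) misses the remaining region (no effect) — boundary = 18.26 mm; (whole slice rotated 15° about Z — lengths, areas and connectivity unchanged). Overall, the cross-section is a single solid region. Total boundary length (outer) = 18.26 mm.

18.26 mm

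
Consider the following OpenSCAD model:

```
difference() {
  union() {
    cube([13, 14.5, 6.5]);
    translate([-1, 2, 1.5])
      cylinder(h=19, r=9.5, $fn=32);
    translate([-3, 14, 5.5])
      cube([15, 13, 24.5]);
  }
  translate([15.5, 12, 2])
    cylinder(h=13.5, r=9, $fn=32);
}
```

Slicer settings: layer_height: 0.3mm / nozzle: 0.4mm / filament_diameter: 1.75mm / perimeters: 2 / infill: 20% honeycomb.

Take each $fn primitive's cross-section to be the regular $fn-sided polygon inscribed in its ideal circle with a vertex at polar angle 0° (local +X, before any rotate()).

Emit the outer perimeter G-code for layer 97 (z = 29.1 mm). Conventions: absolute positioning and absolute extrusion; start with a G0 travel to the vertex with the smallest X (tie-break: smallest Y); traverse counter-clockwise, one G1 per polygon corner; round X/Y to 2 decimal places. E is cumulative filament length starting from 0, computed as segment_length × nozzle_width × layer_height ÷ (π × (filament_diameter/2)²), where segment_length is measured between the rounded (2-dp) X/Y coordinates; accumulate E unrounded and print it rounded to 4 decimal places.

G0 X-3.00 Y14.00 Z29.10
G1 X12.00 Y14.00 E0.7484
G1 X12.00 Y27.00 E1.3969
G1 X-3.00 Y27.00 E2.1453
G1 X-3.00 Y14.00 E2.7939

At z = 29.1 mm: the cube is not intersected at this z (z outside [0, 6.5]); the cylinder at (-1, 2) is absent (z outside [1.5, 20.5]); the cube at (-3, 14) (footprint 15×13) is included at this height; Taking the union: only the 15×13 cube at (-3, 14) is present, so the union is just that shape — 1 connected region; the cylinder at (15.5, 12) is not intersected at this z (z outside [2, 15.5]); After the difference (first − rest): none of the subtracted shapes is present at this height, so the result so far is unchanged — 1 connected region. The outline is a single polygon with 4 vertices. Extrusion per mm of travel: 0.4 × 0.3 / (π × 0.875²) = 0.049890. Accumulating E over each segment gives final E = 2.7939.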